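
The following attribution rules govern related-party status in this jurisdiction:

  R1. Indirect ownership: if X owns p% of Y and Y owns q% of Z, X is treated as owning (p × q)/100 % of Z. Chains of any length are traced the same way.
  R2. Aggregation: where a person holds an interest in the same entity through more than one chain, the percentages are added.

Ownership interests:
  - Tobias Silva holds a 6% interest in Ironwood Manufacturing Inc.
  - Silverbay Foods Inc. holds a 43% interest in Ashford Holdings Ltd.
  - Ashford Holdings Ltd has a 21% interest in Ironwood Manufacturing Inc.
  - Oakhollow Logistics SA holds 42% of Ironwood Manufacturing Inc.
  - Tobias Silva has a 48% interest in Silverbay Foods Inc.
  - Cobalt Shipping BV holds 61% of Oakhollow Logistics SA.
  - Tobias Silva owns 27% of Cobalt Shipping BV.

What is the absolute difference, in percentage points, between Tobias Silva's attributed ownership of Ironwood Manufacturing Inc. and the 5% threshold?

Chain via Silverbay Foods Inc. → Ashford Holdings Ltd (R1): 48% × 43% × 21% = 4.3344% of Ironwood Manufacturing Inc.
Chain via Cobalt Shipping BV → Oakhollow Logistics SA (R1): 27% × 61% × 42% = 6.9174% of Ironwood Manufacturing Inc.
Direct interest in Ironwood Manufacturing Inc: 6%.
Aggregating (R2): 4.3344% + 6.9174% + 6% = 17.2518%.
17.2518% exceeds the 5% threshold by 12.2518 percentage points.

12.2518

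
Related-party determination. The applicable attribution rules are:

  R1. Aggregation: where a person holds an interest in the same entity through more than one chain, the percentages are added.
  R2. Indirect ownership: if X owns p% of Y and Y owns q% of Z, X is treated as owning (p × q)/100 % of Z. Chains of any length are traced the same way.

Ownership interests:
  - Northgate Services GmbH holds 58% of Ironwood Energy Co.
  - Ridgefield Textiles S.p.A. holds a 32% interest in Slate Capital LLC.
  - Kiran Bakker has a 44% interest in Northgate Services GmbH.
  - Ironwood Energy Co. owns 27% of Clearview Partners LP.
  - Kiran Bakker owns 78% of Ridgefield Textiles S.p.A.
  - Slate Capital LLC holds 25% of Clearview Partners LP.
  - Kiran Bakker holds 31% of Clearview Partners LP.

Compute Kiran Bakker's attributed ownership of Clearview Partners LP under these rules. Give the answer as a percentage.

44.1304%

Chain via Northgate Services GmbH → Ironwood Energy Co. (R2): 44% × 58% × 27% = 6.8904% of Clearview Partners LP.
Chain via Ridgefield Textiles S.p.A. → Slate Capital LLC (R2): 78% × 32% × 25% = 6.24% of Clearview Partners LP.
Direct interest in Clearview Partners LP: 31%.
Aggregating (R1): 6.8904% + 6.24% + 31% = 44.1304%.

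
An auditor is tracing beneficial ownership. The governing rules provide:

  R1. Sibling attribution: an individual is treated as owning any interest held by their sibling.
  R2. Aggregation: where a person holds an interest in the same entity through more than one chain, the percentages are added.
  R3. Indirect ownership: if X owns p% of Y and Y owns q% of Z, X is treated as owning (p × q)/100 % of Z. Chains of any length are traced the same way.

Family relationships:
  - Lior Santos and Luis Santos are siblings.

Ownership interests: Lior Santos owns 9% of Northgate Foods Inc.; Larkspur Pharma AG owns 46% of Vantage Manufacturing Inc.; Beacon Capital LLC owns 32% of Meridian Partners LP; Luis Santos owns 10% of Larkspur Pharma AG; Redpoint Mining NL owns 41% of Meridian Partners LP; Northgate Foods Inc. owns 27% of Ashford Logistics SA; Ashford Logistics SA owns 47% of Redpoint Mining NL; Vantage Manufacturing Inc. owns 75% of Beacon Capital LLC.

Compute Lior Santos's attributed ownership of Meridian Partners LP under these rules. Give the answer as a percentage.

By sibling attribution (R1), Lior Santos is treated as owning Luis Santos's 10% interest in Larkspur Pharma AG.
Chain via Northgate Foods Inc. → Ashford Logistics SA → Redpoint Mining NL (R3): 9% × 27% × 47% × 41% = 0.468261% of Meridian Partners LP.
Chain via Larkspur Pharma AG → Vantage Manufacturing Inc. → Beacon Capital LLC (R3): 10% × 46% × 75% × 32% = 1.104% of Meridian Partners LP.
Aggregating (R2): 0.468261% + 1.104% = 1.572261%.

1.572261%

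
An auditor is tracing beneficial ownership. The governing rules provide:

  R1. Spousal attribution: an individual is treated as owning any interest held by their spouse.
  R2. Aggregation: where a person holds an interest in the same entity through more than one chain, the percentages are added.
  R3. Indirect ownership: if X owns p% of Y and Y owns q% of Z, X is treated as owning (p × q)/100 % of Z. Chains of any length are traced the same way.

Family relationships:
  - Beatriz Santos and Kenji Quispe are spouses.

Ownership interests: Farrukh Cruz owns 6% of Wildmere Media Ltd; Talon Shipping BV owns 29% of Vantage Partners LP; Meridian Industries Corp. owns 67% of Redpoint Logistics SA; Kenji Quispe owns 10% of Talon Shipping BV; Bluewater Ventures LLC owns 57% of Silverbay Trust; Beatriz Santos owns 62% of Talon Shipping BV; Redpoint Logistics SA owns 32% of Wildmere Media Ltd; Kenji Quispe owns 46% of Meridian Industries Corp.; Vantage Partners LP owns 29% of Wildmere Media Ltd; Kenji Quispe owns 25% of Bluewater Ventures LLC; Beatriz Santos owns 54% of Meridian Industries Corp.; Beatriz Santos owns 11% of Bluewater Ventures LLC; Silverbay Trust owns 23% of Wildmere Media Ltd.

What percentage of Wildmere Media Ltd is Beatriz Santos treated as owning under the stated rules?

32.2148%

By spousal attribution (R1), Beatriz Santos is treated as also owning Kenji Quispe's interest in Talon Shipping BV, giving 62% + 10% = 72%.
By spousal attribution (R1), Beatriz Santos is treated as also owning Kenji Quispe's interest in Bluewater Ventures LLC, giving 11% + 25% = 36%.
By spousal attribution (R1), Beatriz Santos is treated as also owning Kenji Quispe's interest in Meridian Industries Corp, giving 54% + 46% = 100%.
Chain via Talon Shipping BV → Vantage Partners LP (R3): 72% × 29% × 29% = 6.0552% of Wildmere Media Ltd.
Chain via Bluewater Ventures LLC → Silverbay Trust (R3): 36% × 57% × 23% = 4.7196% of Wildmere Media Ltd.
Chain via Meridian Industries Corp. → Redpoint Logistics SA (R3): 100% × 67% × 32% = 21.44% of Wildmere Media Ltd.
Aggregating (R2): 6.0552% + 4.7196% + 21.44% = 32.2148%.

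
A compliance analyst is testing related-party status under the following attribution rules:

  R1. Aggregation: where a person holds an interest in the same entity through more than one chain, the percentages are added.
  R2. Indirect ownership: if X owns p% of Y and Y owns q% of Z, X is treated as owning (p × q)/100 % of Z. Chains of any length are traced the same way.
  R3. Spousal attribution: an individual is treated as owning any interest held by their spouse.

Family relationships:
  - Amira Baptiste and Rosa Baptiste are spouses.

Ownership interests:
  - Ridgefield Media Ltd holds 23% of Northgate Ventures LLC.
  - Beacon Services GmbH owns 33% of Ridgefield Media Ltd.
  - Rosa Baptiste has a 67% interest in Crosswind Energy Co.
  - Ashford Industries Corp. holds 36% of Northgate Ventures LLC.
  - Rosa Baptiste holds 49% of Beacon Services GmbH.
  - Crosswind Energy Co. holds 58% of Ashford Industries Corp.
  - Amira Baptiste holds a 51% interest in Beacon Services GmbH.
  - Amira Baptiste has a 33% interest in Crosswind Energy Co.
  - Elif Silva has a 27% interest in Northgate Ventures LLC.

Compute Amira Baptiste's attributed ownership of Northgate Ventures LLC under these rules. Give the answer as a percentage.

28.47%

By spousal attribution (R3), Amira Baptiste is treated as also owning Rosa Baptiste's interest in Crosswind Energy Co, giving 33% + 67% = 100%.
By spousal attribution (R3), Amira Baptiste is treated as also owning Rosa Baptiste's interest in Beacon Services GmbH, giving 51% + 49% = 100%.
Chain via Crosswind Energy Co. → Ashford Industries Corp. (R2): 100% × 58% × 36% = 20.88% of Northgate Ventures LLC.
Chain via Beacon Services GmbH → Ridgefield Media Ltd (R2): 100% × 33% × 23% = 7.59% of Northgate Ventures LLC.
Aggregating (R1): 20.88% + 7.59% = 28.47%.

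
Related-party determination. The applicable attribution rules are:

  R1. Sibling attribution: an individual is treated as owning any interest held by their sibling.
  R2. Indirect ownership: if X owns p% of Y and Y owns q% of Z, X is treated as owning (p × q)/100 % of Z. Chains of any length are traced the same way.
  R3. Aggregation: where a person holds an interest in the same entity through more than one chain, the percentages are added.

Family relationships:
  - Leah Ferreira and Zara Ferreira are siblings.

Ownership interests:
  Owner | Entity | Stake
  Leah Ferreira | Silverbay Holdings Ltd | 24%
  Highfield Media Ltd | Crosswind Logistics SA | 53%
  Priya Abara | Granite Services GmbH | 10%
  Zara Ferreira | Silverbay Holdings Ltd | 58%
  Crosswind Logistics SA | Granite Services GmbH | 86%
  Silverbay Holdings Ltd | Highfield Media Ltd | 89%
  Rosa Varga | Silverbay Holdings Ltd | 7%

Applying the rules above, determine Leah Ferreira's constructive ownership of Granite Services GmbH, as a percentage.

33.264284%

By sibling attribution (R1), Leah Ferreira is treated as also owning Zara Ferreira's interest in Silverbay Holdings Ltd, giving 24% + 58% = 82%.
Chain via Silverbay Holdings Ltd → Highfield Media Ltd → Crosswind Logistics SA (R2): 82% × 89% × 53% × 86% = 33.264284% of Granite Services GmbH.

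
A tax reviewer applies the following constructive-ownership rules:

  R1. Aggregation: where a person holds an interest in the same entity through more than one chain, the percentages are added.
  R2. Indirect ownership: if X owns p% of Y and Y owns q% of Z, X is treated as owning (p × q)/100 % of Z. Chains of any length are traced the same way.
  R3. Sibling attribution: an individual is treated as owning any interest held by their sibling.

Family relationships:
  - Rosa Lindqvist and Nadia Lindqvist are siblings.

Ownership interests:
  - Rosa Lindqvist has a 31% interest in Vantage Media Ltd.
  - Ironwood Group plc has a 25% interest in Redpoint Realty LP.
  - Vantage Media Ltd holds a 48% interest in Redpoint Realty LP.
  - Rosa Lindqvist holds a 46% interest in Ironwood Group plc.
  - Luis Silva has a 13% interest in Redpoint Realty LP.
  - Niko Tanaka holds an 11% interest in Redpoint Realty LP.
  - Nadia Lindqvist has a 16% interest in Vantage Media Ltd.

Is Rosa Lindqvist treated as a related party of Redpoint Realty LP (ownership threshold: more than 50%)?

By sibling attribution (R3), Rosa Lindqvist is treated as also owning Nadia Lindqvist's interest in Vantage Media Ltd, giving 31% + 16% = 47%.
Chain via Vantage Media Ltd (R2): 47% × 48% = 22.56% of Redpoint Realty LP.
Chain via Ironwood Group plc (R2): 46% × 25% = 11.5% of Redpoint Realty LP.
Aggregating (R1): 22.56% + 11.5% = 34.06%.
34.06% does not exceed the 50% threshold, so Rosa is not a related party to Redpoint Realty LP.

No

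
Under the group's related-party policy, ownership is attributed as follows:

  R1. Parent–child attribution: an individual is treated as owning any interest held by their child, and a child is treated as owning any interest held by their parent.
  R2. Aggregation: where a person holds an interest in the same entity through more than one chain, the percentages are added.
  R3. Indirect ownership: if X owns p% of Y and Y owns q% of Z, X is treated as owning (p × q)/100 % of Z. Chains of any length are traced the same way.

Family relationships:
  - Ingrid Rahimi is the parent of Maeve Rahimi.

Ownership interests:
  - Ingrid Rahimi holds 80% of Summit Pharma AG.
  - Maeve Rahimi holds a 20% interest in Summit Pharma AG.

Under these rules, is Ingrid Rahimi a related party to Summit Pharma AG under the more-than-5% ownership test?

Yes

By parent–child attribution (R1), Ingrid Rahimi is treated as also owning Maeve Rahimi's interest in Summit Pharma AG, giving 80% + 20% = 100%.
Direct interest in Summit Pharma AG: 100%.
100% exceeds the 5% threshold, so Ingrid is a related party to Summit Pharma AG.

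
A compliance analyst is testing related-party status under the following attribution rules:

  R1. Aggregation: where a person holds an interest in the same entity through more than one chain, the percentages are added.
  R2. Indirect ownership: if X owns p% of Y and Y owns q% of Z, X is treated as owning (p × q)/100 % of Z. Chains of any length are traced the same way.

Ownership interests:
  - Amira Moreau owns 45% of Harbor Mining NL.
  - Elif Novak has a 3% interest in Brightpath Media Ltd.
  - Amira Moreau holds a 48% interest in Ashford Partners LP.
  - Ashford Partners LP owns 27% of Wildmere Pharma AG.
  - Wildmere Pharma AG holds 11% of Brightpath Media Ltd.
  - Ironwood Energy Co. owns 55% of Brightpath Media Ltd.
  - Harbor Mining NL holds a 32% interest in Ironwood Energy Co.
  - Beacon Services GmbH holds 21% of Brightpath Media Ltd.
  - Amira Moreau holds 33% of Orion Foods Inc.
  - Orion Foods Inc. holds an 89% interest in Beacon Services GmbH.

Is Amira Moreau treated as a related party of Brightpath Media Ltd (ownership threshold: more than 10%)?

Yes

Chain via Harbor Mining NL → Ironwood Energy Co. (R2): 45% × 32% × 55% = 7.92% of Brightpath Media Ltd.
Chain via Orion Foods Inc. → Beacon Services GmbH (R2): 33% × 89% × 21% = 6.1677% of Brightpath Media Ltd.
Chain via Ashford Partners LP → Wildmere Pharma AG (R2): 48% × 27% × 11% = 1.4256% of Brightpath Media Ltd.
Aggregating (R1): 7.92% + 6.1677% + 1.4256% = 15.5133%.
15.5133% exceeds the 10% threshold, so Amira is a related party to Brightpath Media Ltd.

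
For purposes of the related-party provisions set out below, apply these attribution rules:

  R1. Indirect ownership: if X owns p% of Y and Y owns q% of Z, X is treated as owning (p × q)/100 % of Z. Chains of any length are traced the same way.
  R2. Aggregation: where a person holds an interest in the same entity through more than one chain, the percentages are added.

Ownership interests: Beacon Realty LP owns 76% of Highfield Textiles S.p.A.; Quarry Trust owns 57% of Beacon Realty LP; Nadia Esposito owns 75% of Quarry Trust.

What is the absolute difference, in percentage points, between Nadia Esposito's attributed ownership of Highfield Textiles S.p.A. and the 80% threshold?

Chain via Quarry Trust → Beacon Realty LP (R1): 75% × 57% × 76% = 32.49% of Highfield Textiles S.p.A.
32.49% falls short of the 80% threshold by 47.51 percentage points.

47.51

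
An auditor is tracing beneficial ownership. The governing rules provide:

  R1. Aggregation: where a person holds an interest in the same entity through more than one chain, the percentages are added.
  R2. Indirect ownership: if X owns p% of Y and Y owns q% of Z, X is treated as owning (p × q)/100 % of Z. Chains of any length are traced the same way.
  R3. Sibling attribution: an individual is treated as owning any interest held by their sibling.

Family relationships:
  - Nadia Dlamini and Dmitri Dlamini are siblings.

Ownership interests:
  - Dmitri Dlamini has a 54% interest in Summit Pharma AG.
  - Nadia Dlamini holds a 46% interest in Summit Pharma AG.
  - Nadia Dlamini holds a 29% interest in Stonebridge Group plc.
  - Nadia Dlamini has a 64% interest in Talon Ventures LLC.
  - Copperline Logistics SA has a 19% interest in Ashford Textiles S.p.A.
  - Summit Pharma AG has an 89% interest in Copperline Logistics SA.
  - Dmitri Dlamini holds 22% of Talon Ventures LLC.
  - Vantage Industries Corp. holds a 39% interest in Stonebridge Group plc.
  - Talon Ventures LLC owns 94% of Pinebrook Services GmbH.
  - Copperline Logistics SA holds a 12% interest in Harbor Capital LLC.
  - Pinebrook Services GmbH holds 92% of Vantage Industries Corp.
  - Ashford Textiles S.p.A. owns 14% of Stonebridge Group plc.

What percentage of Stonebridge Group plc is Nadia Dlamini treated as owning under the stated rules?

By sibling attribution (R3), Nadia Dlamini is treated as also owning Dmitri Dlamini's interest in Summit Pharma AG, giving 46% + 54% = 100%.
By sibling attribution (R3), Nadia Dlamini is treated as also owning Dmitri Dlamini's interest in Talon Ventures LLC, giving 64% + 22% = 86%.
Chain via Summit Pharma AG → Copperline Logistics SA → Ashford Textiles S.p.A. (R2): 100% × 89% × 19% × 14% = 2.3674% of Stonebridge Group plc.
Chain via Talon Ventures LLC → Pinebrook Services GmbH → Vantage Industries Corp. (R2): 86% × 94% × 92% × 39% = 29.005392% of Stonebridge Group plc.
Direct interest in Stonebridge Group plc: 29%.
Aggregating (R1): 2.3674% + 29.005392% + 29% = 60.372792%.

60.372792%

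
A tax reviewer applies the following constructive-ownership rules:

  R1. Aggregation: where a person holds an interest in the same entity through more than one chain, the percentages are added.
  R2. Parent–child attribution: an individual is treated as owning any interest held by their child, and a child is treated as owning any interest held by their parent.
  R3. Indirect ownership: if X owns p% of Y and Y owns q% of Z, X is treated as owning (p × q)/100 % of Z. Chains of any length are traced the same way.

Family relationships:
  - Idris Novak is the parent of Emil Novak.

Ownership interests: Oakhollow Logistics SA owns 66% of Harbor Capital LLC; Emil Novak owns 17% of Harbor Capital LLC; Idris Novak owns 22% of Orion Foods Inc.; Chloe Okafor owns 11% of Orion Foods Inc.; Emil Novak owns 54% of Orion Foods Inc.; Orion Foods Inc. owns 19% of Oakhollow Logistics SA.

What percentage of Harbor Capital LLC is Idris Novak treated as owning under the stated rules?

26.5304%

By parent–child attribution (R2), Idris Novak is treated as also owning Emil Novak's interest in Orion Foods Inc, giving 22% + 54% = 76%.
By parent–child attribution (R2), Idris Novak is treated as owning Emil Novak's 17% interest in Harbor Capital LLC.
Chain via Orion Foods Inc. → Oakhollow Logistics SA (R3): 76% × 19% × 66% = 9.5304% of Harbor Capital LLC.
Direct interest in Harbor Capital LLC: 17%.
Aggregating (R1): 9.5304% + 17% = 26.5304%.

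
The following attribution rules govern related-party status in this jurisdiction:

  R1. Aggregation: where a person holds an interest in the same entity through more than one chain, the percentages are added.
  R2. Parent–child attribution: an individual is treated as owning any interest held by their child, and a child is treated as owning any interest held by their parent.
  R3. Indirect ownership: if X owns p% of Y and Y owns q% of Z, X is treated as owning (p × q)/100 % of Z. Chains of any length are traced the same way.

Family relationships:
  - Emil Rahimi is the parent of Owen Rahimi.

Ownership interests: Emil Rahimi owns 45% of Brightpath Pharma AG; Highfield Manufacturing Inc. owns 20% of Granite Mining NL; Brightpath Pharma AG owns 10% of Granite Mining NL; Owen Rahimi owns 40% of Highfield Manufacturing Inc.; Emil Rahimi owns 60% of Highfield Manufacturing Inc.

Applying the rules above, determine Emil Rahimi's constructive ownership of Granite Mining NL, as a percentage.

24.5%

By parent–child attribution (R2), Emil Rahimi is treated as also owning Owen Rahimi's interest in Highfield Manufacturing Inc, giving 60% + 40% = 100%.
Chain via Brightpath Pharma AG (R3): 45% × 10% = 4.5% of Granite Mining NL.
Chain via Highfield Manufacturing Inc. (R3): 100% × 20% = 20% of Granite Mining NL.
Aggregating (R1): 4.5% + 20% = 24.5%.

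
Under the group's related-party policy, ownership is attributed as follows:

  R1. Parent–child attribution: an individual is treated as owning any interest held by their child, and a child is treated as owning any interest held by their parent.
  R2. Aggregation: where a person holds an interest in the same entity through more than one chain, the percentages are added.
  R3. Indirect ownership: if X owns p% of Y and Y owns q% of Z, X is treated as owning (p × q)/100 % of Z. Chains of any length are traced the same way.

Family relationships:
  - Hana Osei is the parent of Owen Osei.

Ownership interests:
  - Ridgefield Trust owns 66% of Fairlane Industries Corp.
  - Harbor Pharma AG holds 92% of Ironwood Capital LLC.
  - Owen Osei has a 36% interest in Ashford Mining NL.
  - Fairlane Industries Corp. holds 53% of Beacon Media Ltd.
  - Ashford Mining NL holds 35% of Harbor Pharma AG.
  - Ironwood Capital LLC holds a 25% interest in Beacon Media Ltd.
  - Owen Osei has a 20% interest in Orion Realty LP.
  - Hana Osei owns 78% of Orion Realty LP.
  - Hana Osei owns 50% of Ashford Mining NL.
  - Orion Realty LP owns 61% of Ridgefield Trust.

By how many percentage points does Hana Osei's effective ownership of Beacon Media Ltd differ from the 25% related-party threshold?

2.834044

By parent–child attribution (R1), Hana Osei is treated as also owning Owen Osei's interest in Ashford Mining NL, giving 50% + 36% = 86%.
By parent–child attribution (R1), Hana Osei is treated as also owning Owen Osei's interest in Orion Realty LP, giving 78% + 20% = 98%.
Chain via Ashford Mining NL → Harbor Pharma AG → Ironwood Capital LLC (R3): 86% × 35% × 92% × 25% = 6.923% of Beacon Media Ltd.
Chain via Orion Realty LP → Ridgefield Trust → Fairlane Industries Corp. (R3): 98% × 61% × 66% × 53% = 20.911044% of Beacon Media Ltd.
Aggregating (R2): 6.923% + 20.911044% = 27.834044%.
27.834044% exceeds the 25% threshold by 2.834044 percentage points.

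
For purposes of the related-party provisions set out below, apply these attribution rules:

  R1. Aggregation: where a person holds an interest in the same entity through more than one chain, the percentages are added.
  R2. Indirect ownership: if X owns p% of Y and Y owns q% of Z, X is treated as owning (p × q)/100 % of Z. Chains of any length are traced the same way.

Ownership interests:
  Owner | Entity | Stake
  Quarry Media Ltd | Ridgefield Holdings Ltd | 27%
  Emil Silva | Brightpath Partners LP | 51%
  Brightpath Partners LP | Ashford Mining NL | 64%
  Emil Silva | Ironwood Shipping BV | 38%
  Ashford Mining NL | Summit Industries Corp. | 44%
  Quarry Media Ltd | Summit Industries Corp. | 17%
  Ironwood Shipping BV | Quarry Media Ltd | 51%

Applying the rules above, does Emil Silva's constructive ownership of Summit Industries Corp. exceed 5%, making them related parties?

Yes

Chain via Brightpath Partners LP → Ashford Mining NL (R2): 51% × 64% × 44% = 14.3616% of Summit Industries Corp.
Chain via Ironwood Shipping BV → Quarry Media Ltd (R2): 38% × 51% × 17% = 3.2946% of Summit Industries Corp.
Aggregating (R1): 14.3616% + 3.2946% = 17.6562%.
17.6562% exceeds the 5% threshold, so Emil is a related party to Summit Industries Corp.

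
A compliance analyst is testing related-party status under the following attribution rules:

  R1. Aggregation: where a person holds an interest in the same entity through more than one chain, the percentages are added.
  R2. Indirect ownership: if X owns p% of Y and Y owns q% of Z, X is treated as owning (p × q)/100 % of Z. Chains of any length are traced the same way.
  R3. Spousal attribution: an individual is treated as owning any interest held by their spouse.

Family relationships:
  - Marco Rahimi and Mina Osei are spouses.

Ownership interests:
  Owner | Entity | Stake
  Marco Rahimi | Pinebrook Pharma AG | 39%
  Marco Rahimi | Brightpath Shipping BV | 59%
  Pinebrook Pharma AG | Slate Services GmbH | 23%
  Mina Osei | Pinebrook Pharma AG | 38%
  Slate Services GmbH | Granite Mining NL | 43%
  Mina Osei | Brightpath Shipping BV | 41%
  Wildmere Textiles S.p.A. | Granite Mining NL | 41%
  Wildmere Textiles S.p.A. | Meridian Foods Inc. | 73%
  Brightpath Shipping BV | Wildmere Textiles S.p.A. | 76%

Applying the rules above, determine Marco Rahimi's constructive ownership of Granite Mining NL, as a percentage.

By spousal attribution (R3), Marco Rahimi is treated as also owning Mina Osei's interest in Brightpath Shipping BV, giving 59% + 41% = 100%.
By spousal attribution (R3), Marco Rahimi is treated as also owning Mina Osei's interest in Pinebrook Pharma AG, giving 39% + 38% = 77%.
Chain via Brightpath Shipping BV → Wildmere Textiles S.p.A. (R2): 100% × 76% × 41% = 31.16% of Granite Mining NL.
Chain via Pinebrook Pharma AG → Slate Services GmbH (R2): 77% × 23% × 43% = 7.6153% of Granite Mining NL.
Aggregating (R1): 31.16% + 7.6153% = 38.7753%.

38.7753%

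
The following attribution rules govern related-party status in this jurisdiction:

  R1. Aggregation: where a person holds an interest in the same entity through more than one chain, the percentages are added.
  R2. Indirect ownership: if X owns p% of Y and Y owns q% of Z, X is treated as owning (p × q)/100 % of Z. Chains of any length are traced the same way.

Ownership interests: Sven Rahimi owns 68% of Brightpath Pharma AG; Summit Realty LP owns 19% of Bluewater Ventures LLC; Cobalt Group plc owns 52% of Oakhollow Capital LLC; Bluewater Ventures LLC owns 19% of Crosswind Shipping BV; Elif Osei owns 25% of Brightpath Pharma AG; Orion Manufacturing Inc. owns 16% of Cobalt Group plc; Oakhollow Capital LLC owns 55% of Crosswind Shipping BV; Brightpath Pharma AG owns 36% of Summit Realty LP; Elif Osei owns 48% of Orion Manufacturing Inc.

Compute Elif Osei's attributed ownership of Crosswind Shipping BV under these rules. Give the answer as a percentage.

2.52138%

Chain via Orion Manufacturing Inc. → Cobalt Group plc → Oakhollow Capital LLC (R2): 48% × 16% × 52% × 55% = 2.19648% of Crosswind Shipping BV.
Chain via Brightpath Pharma AG → Summit Realty LP → Bluewater Ventures LLC (R2): 25% × 36% × 19% × 19% = 0.3249% of Crosswind Shipping BV.
Aggregating (R1): 2.19648% + 0.3249% = 2.52138%.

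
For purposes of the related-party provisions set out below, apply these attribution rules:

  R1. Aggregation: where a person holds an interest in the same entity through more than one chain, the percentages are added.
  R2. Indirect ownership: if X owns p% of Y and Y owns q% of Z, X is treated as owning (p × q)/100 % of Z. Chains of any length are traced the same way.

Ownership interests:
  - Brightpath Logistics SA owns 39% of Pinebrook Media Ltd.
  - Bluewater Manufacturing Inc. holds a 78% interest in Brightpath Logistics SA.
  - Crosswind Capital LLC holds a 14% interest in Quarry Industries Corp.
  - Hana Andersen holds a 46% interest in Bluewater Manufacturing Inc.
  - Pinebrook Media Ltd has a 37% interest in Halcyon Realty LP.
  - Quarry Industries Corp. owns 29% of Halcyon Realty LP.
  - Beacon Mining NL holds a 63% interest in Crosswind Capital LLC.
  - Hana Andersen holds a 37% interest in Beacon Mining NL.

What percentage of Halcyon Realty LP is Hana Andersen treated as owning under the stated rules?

Chain via Bluewater Manufacturing Inc. → Brightpath Logistics SA → Pinebrook Media Ltd (R2): 46% × 78% × 39% × 37% = 5.177484% of Halcyon Realty LP.
Chain via Beacon Mining NL → Crosswind Capital LLC → Quarry Industries Corp. (R2): 37% × 63% × 14% × 29% = 0.946386% of Halcyon Realty LP.
Aggregating (R1): 5.177484% + 0.946386% = 6.12387%.

6.12387%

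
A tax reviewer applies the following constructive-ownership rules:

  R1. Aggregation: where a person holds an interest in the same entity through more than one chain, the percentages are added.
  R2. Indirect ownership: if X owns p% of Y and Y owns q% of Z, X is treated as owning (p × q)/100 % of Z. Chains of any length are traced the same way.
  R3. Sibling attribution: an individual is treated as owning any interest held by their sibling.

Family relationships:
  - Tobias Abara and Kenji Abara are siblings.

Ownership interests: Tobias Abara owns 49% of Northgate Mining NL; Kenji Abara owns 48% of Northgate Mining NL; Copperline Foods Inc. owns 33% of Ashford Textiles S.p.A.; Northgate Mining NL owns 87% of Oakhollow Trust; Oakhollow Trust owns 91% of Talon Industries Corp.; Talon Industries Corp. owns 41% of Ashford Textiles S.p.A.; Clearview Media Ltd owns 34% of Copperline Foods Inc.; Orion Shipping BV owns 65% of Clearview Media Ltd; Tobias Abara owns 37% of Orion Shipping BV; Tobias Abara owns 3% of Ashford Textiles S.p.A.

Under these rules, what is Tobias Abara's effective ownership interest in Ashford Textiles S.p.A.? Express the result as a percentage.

By sibling attribution (R3), Tobias Abara is treated as also owning Kenji Abara's interest in Northgate Mining NL, giving 49% + 48% = 97%.
Chain via Northgate Mining NL → Oakhollow Trust → Talon Industries Corp. (R2): 97% × 87% × 91% × 41% = 31.485909% of Ashford Textiles S.p.A.
Chain via Orion Shipping BV → Clearview Media Ltd → Copperline Foods Inc. (R2): 37% × 65% × 34% × 33% = 2.69841% of Ashford Textiles S.p.A.
Direct interest in Ashford Textiles S.p.A: 3%.
Aggregating (R1): 31.485909% + 2.69841% + 3% = 37.184319%.

37.184319%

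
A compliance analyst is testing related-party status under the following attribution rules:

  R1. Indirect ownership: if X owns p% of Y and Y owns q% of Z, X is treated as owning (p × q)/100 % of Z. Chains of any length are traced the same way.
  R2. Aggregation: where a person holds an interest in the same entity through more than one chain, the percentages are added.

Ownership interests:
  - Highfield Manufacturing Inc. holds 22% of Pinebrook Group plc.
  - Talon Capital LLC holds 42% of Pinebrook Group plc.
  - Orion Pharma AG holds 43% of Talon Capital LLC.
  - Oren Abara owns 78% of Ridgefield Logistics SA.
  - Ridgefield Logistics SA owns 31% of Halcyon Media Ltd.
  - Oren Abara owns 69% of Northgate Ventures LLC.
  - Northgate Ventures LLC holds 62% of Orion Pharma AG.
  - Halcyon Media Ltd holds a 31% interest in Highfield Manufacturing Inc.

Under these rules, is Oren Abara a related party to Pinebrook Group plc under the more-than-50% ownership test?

No

Chain via Northgate Ventures LLC → Orion Pharma AG → Talon Capital LLC (R1): 69% × 62% × 43% × 42% = 7.726068% of Pinebrook Group plc.
Chain via Ridgefield Logistics SA → Halcyon Media Ltd → Highfield Manufacturing Inc. (R1): 78% × 31% × 31% × 22% = 1.649076% of Pinebrook Group plc.
Aggregating (R2): 7.726068% + 1.649076% = 9.375144%.
9.375144% does not exceed the 50% threshold, so Oren is not a related party to Pinebrook Group plc.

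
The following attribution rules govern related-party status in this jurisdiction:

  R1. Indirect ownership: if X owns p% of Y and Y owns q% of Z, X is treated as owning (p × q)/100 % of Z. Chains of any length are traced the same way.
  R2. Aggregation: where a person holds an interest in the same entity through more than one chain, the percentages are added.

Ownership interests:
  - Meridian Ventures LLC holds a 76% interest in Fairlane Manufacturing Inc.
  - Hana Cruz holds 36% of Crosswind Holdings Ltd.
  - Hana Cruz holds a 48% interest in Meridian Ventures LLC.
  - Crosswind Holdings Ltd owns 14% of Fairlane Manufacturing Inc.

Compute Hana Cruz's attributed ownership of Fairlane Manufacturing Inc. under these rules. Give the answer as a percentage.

Chain via Crosswind Holdings Ltd (R1): 36% × 14% = 5.04% of Fairlane Manufacturing Inc.
Chain via Meridian Ventures LLC (R1): 48% × 76% = 36.48% of Fairlane Manufacturing Inc.
Aggregating (R2): 5.04% + 36.48% = 41.52%.

41.52%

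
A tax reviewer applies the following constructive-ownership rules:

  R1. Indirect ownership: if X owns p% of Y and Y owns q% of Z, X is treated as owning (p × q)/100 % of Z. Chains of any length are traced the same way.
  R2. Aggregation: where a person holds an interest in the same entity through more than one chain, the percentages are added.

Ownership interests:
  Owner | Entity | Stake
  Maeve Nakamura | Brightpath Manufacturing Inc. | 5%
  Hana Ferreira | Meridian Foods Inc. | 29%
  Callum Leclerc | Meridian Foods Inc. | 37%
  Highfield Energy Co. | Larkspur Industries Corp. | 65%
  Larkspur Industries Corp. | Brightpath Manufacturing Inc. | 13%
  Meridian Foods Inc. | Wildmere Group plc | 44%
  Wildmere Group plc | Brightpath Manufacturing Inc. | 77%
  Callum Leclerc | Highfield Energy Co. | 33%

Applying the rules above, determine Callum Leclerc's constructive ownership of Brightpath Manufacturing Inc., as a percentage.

15.3241%

Chain via Highfield Energy Co. → Larkspur Industries Corp. (R1): 33% × 65% × 13% = 2.7885% of Brightpath Manufacturing Inc.
Chain via Meridian Foods Inc. → Wildmere Group plc (R1): 37% × 44% × 77% = 12.5356% of Brightpath Manufacturing Inc.
Aggregating (R2): 2.7885% + 12.5356% = 15.3241%.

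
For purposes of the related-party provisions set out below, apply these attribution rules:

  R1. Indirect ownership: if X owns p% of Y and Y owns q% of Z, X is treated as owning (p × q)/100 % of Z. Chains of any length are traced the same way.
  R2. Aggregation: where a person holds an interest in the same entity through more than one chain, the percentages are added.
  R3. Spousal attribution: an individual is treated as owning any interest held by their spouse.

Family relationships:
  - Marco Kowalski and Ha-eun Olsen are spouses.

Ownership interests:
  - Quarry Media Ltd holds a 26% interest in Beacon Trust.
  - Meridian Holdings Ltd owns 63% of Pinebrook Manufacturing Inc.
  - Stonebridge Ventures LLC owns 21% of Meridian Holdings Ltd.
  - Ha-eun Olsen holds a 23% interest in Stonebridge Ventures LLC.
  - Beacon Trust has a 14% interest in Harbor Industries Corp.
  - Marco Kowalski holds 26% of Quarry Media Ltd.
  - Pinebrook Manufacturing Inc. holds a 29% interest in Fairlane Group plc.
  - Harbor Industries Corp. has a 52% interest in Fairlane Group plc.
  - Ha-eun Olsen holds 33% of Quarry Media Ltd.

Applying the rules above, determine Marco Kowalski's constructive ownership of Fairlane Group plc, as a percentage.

By spousal attribution (R3), Marco Kowalski is treated as also owning Ha-eun Olsen's interest in Quarry Media Ltd, giving 26% + 33% = 59%.
By spousal attribution (R3), Marco Kowalski is treated as owning Ha-eun Olsen's 23% interest in Stonebridge Ventures LLC.
Chain via Quarry Media Ltd → Beacon Trust → Harbor Industries Corp. (R1): 59% × 26% × 14% × 52% = 1.116752% of Fairlane Group plc.
Chain via Stonebridge Ventures LLC → Meridian Holdings Ltd → Pinebrook Manufacturing Inc. (R1): 23% × 21% × 63% × 29% = 0.882441% of Fairlane Group plc.
Aggregating (R2): 1.116752% + 0.882441% = 1.999193%.

1.999193%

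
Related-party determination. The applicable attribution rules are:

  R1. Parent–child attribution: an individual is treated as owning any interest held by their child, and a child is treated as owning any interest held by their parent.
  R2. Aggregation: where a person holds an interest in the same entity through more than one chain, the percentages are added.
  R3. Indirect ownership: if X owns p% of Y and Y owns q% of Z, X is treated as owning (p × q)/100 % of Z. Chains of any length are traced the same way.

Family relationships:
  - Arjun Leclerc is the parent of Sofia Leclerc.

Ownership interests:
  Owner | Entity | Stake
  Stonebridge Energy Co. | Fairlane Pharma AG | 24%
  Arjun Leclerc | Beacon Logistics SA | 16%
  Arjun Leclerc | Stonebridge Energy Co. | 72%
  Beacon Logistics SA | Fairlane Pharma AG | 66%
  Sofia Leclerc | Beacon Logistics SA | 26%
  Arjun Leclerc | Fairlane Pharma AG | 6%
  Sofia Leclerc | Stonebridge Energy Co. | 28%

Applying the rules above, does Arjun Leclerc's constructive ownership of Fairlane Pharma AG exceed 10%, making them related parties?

By parent–child attribution (R1), Arjun Leclerc is treated as also owning Sofia Leclerc's interest in Beacon Logistics SA, giving 16% + 26% = 42%.
By parent–child attribution (R1), Arjun Leclerc is treated as also owning Sofia Leclerc's interest in Stonebridge Energy Co, giving 72% + 28% = 100%.
Chain via Beacon Logistics SA (R3): 42% × 66% = 27.72% of Fairlane Pharma AG.
Chain via Stonebridge Energy Co. (R3): 100% × 24% = 24% of Fairlane Pharma AG.
Direct interest in Fairlane Pharma AG: 6%.
Aggregating (R2): 27.72% + 24% + 6% = 57.72%.
57.72% exceeds the 10% threshold, so Arjun is a related party to Fairlane Pharma AG.

Yes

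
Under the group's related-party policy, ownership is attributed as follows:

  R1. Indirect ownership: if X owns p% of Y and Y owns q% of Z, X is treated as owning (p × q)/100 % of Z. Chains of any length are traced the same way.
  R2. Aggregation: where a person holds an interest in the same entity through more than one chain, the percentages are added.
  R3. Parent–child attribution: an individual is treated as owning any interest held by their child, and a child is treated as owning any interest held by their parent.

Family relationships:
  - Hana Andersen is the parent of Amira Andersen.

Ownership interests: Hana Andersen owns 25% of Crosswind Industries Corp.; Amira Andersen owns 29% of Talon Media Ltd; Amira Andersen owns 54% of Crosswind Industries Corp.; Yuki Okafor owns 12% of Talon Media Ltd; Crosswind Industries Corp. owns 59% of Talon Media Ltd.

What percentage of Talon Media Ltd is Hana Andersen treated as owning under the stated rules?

By parent–child attribution (R3), Hana Andersen is treated as also owning Amira Andersen's interest in Crosswind Industries Corp, giving 25% + 54% = 79%.
By parent–child attribution (R3), Hana Andersen is treated as owning Amira Andersen's 29% interest in Talon Media Ltd.
Chain via Crosswind Industries Corp. (R1): 79% × 59% = 46.61% of Talon Media Ltd.
Direct interest in Talon Media Ltd: 29%.
Aggregating (R2): 46.61% + 29% = 75.61%.

75.61%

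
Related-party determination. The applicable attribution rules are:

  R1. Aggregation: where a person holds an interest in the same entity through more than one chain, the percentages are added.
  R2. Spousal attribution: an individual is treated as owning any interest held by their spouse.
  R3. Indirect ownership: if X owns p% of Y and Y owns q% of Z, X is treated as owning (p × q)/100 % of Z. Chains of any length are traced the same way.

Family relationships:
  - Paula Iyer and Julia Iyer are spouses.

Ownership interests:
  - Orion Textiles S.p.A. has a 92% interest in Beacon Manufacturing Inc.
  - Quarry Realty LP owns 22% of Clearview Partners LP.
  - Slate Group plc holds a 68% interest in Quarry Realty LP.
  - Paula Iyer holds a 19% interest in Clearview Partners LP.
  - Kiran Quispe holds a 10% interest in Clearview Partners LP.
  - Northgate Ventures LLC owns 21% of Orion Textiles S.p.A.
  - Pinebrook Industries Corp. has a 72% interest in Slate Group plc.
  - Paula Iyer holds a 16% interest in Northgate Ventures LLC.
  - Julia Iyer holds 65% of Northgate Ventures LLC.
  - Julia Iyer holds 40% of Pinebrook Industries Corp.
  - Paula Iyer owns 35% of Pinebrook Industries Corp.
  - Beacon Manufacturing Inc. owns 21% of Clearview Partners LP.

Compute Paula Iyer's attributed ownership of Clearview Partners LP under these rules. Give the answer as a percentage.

30.364732%

By spousal attribution (R2), Paula Iyer is treated as also owning Julia Iyer's interest in Northgate Ventures LLC, giving 16% + 65% = 81%.
By spousal attribution (R2), Paula Iyer is treated as also owning Julia Iyer's interest in Pinebrook Industries Corp, giving 35% + 40% = 75%.
Chain via Northgate Ventures LLC → Orion Textiles S.p.A. → Beacon Manufacturing Inc. (R3): 81% × 21% × 92% × 21% = 3.286332% of Clearview Partners LP.
Chain via Pinebrook Industries Corp. → Slate Group plc → Quarry Realty LP (R3): 75% × 72% × 68% × 22% = 8.0784% of Clearview Partners LP.
Direct interest in Clearview Partners LP: 19%.
Aggregating (R1): 3.286332% + 8.0784% + 19% = 30.364732%.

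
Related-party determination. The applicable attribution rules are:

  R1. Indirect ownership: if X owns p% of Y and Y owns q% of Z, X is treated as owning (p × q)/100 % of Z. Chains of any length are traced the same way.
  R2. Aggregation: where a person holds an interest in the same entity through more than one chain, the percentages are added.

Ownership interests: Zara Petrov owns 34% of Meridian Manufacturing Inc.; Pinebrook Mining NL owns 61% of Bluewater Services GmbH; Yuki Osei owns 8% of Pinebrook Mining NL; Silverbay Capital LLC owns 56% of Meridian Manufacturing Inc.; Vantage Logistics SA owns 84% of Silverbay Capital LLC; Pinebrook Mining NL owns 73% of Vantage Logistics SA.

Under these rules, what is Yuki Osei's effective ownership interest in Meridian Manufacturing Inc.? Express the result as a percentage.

Chain via Pinebrook Mining NL → Vantage Logistics SA → Silverbay Capital LLC (R1): 8% × 73% × 84% × 56% = 2.747136% of Meridian Manufacturing Inc.

2.747136%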